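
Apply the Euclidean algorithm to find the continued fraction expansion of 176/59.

Run the Euclidean algorithm on 176 and 59; the successive quotients are the partial quotients a_0, a_1, ... (each step inverts the fractional part left over by the previous one):
  176 = 2*59 + 58, so a_0 = 2.
  59 = 1*58 + 1, so a_1 = 1.
  58 = 58*1 + 0, so a_2 = 58.
The remainder reaches 0 after 3 divisions, so the expansion has 3 partial quotients, read off in order.

[2; 1, 58]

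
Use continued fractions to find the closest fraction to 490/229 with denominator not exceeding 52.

92/43

Expand x = 490/229 as a continued fraction with the Euclidean algorithm:
  490 = 2*229 + 32, so a_0 = 2.
  229 = 7*32 + 5, so a_1 = 7.
  32 = 6*5 + 2, so a_2 = 6.
  5 = 2*2 + 1, so a_3 = 2.
  2 = 2*1 + 0, so a_4 = 2.
so x = [2; 7, 6, 2, 2].
Convergents (p_i = a_i*p_{i-1} + p_{i-2}, q_i = a_i*q_{i-1} + q_{i-2} with p_{-2}=0, p_{-1}=1, q_{-2}=1, q_{-1}=0), until the denominator exceeds 52:
  i=0: a_0=2, p_0 = 2*1 + 0 = 2, q_0 = 2*0 + 1 = 1.
  i=1: a_1=7, p_1 = 7*2 + 1 = 15, q_1 = 7*1 + 0 = 7.
  i=2: a_2=6, p_2 = 6*15 + 2 = 92, q_2 = 6*7 + 1 = 43.
  i=3: a_3=2, p_3 = 2*92 + 15 = 199, q_3 = 2*43 + 7 = 93.
q_3 = 93 > 52, so the last convergent with denominator <= 52 is p_2/q_2 = 92/43.
The closest fraction with denominator <= 52 is either p_2/q_2 or the intermediate fraction (k*p_2 + p_1)/(k*q_2 + q_1) with the largest k >= 1 whose denominator stays <= 52; these approach x as k grows, and every other convergent or intermediate fraction in range is farther away.
Largest k: floor((52 - q_1)/q_2) = floor((52 - 7)/43) = 1.
That gives (1*92 + 15)/(1*43 + 7) = 107/50.
Compare the errors: |x - 92/43| = |490*43 - 92*229|/(229*43) = 2/9847, and |x - 107/50| = |490*50 - 107*229|/(229*50) = 3/11450.
Cross-multiplying, 2*11450 = 22900 < 29541 = 3*9847, so 2/9847 is smaller: the convergent 92/43 is closer to x than 107/50.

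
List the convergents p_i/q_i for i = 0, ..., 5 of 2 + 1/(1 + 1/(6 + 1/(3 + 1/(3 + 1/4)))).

Using the convergent recurrence p_i = a_i*p_{i-1} + p_{i-2}, q_i = a_i*q_{i-1} + q_{i-2} with p_{-2}=0, p_{-1}=1, q_{-2}=1, q_{-1}=0:
  i=0: a_0=2, p_0 = 2*1 + 0 = 2, q_0 = 2*0 + 1 = 1.
  i=1: a_1=1, p_1 = 1*2 + 1 = 3, q_1 = 1*1 + 0 = 1.
  i=2: a_2=6, p_2 = 6*3 + 2 = 20, q_2 = 6*1 + 1 = 7.
  i=3: a_3=3, p_3 = 3*20 + 3 = 63, q_3 = 3*7 + 1 = 22.
  i=4: a_4=3, p_4 = 3*63 + 20 = 209, q_4 = 3*22 + 7 = 73.
  i=5: a_5=4, p_5 = 4*209 + 63 = 899, q_5 = 4*73 + 22 = 314.

2/1, 3/1, 20/7, 63/22, 209/73, 899/314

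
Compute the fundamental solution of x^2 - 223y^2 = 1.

(x, y) = (224, 15)

First expand sqrt(223) as a continued fraction. With x_i = (sqrt(223) + m_i)/d_i and (m_0, d_0) = (0, 1): a_0 = floor(sqrt(223)) = 14, since 14^2 = 196 <= 223 < 225 = 15^2.
Iterate m_{i+1} = d_i*a_i - m_i, d_{i+1} = (223 - m_{i+1}^2)/d_i, a_{i+1} = floor((a_0 + m_{i+1})/d_{i+1}):
  m_1 = 1*14 - 0 = 14, d_1 = (223 - 14^2)/1 = 27/1 = 27, a_1 = floor((14 + 14)/27) = 1.
  m_2 = 27*1 - 14 = 13, d_2 = (223 - 13^2)/27 = 54/27 = 2, a_2 = floor((14 + 13)/2) = 13.
  m_3 = 2*13 - 13 = 13, d_3 = (223 - 13^2)/2 = 54/2 = 27, a_3 = floor((14 + 13)/27) = 1.
  m_4 = 27*1 - 13 = 14, d_4 = (223 - 14^2)/27 = 27/27 = 1, a_4 = floor((14 + 14)/1) = 28.
  m_5 = 1*28 - 14 = 14, d_5 = (223 - 14^2)/1 = 27/1 = 27: (m_5, d_5) = (m_1, d_1) = (14, 27), so from here the quotients repeat a_1, ..., a_4; the period length is 4.
So sqrt(223) = [14; (1, 13, 1, 28)] with period length k = 4.
k is even, so the fundamental solution of x^2 - 223y^2 = 1 is (p_{k-1}, q_{k-1}) = (p_3, q_3); compute convergents through index 3.
Convergents (p_i = a_i*p_{i-1} + p_{i-2}, q_i = a_i*q_{i-1} + q_{i-2} with p_{-2}=0, p_{-1}=1, q_{-2}=1, q_{-1}=0):
  i=0: a_0=14, p_0 = 14*1 + 0 = 14, q_0 = 14*0 + 1 = 1.
  i=1: a_1=1, p_1 = 1*14 + 1 = 15, q_1 = 1*1 + 0 = 1.
  i=2: a_2=13, p_2 = 13*15 + 14 = 209, q_2 = 13*1 + 1 = 14.
  i=3: a_3=1, p_3 = 1*209 + 15 = 224, q_3 = 1*14 + 1 = 15.
Check: 224^2 - 223*15^2 = 50176 - 50175 = 1, so (x, y) = (224, 15) solves the equation, and by the theorem it is the least positive solution.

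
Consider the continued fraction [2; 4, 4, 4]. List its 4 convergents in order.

Using the convergent recurrence p_i = a_i*p_{i-1} + p_{i-2}, q_i = a_i*q_{i-1} + q_{i-2} with p_{-2}=0, p_{-1}=1, q_{-2}=1, q_{-1}=0:
  i=0: a_0=2, p_0 = 2*1 + 0 = 2, q_0 = 2*0 + 1 = 1.
  i=1: a_1=4, p_1 = 4*2 + 1 = 9, q_1 = 4*1 + 0 = 4.
  i=2: a_2=4, p_2 = 4*9 + 2 = 38, q_2 = 4*4 + 1 = 17.
  i=3: a_3=4, p_3 = 4*38 + 9 = 161, q_3 = 4*17 + 4 = 72.

2/1, 9/4, 38/17, 161/72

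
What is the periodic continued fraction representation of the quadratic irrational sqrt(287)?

Write x_i = (sqrt(287) + m_i)/d_i with (m_0, d_0) = (0, 1). a_0 = floor(sqrt(287)) = 16, since 16^2 = 256 <= 287 < 289 = 17^2.
Iterate m_{i+1} = d_i*a_i - m_i, d_{i+1} = (287 - m_{i+1}^2)/d_i, a_{i+1} = floor((a_0 + m_{i+1})/d_{i+1}):
  m_1 = 1*16 - 0 = 16, d_1 = (287 - 16^2)/1 = 31/1 = 31, a_1 = floor((16 + 16)/31) = 1.
  m_2 = 31*1 - 16 = 15, d_2 = (287 - 15^2)/31 = 62/31 = 2, a_2 = floor((16 + 15)/2) = 15.
  m_3 = 2*15 - 15 = 15, d_3 = (287 - 15^2)/2 = 62/2 = 31, a_3 = floor((16 + 15)/31) = 1.
  m_4 = 31*1 - 15 = 16, d_4 = (287 - 16^2)/31 = 31/31 = 1, a_4 = floor((16 + 16)/1) = 32.
  m_5 = 1*32 - 16 = 16, d_5 = (287 - 16^2)/1 = 31/1 = 31: (m_5, d_5) = (m_1, d_1) = (16, 31), so from here the quotients repeat a_1, ..., a_4; the period length is 4.
Hence the expansion of sqrt(287) is a_0 = 16 followed by the repeating block 1, 15, 1, 32 (period 4).

[16; (1, 15, 1, 32)]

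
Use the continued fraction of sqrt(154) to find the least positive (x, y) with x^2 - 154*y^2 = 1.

(x, y) = (21295, 1716)

First expand sqrt(154) as a continued fraction. With x_i = (sqrt(154) + m_i)/d_i and (m_0, d_0) = (0, 1): a_0 = floor(sqrt(154)) = 12, since 12^2 = 144 <= 154 < 169 = 13^2.
Iterate m_{i+1} = d_i*a_i - m_i, d_{i+1} = (154 - m_{i+1}^2)/d_i, a_{i+1} = floor((a_0 + m_{i+1})/d_{i+1}):
  m_1 = 1*12 - 0 = 12, d_1 = (154 - 12^2)/1 = 10/1 = 10, a_1 = floor((12 + 12)/10) = 2.
  m_2 = 10*2 - 12 = 8, d_2 = (154 - 8^2)/10 = 90/10 = 9, a_2 = floor((12 + 8)/9) = 2.
  m_3 = 9*2 - 8 = 10, d_3 = (154 - 10^2)/9 = 54/9 = 6, a_3 = floor((12 + 10)/6) = 3.
  m_4 = 6*3 - 10 = 8, d_4 = (154 - 8^2)/6 = 90/6 = 15, a_4 = floor((12 + 8)/15) = 1.
  m_5 = 15*1 - 8 = 7, d_5 = (154 - 7^2)/15 = 105/15 = 7, a_5 = floor((12 + 7)/7) = 2.
  m_6 = 7*2 - 7 = 7, d_6 = (154 - 7^2)/7 = 105/7 = 15, a_6 = floor((12 + 7)/15) = 1.
  m_7 = 15*1 - 7 = 8, d_7 = (154 - 8^2)/15 = 90/15 = 6, a_7 = floor((12 + 8)/6) = 3.
  m_8 = 6*3 - 8 = 10, d_8 = (154 - 10^2)/6 = 54/6 = 9, a_8 = floor((12 + 10)/9) = 2.
  m_9 = 9*2 - 10 = 8, d_9 = (154 - 8^2)/9 = 90/9 = 10, a_9 = floor((12 + 8)/10) = 2.
  m_10 = 10*2 - 8 = 12, d_10 = (154 - 12^2)/10 = 10/10 = 1, a_10 = floor((12 + 12)/1) = 24.
  m_11 = 1*24 - 12 = 12, d_11 = (154 - 12^2)/1 = 10/1 = 10: (m_11, d_11) = (m_1, d_1) = (12, 10), so from here the quotients repeat a_1, ..., a_10; the period length is 10.
So sqrt(154) = [12; (2, 2, 3, 1, 2, 1, 3, 2, 2, 24)] with period length k = 10.
k is even, so the fundamental solution of x^2 - 154y^2 = 1 is (p_{k-1}, q_{k-1}) = (p_9, q_9); compute convergents through index 9.
Convergents (p_i = a_i*p_{i-1} + p_{i-2}, q_i = a_i*q_{i-1} + q_{i-2} with p_{-2}=0, p_{-1}=1, q_{-2}=1, q_{-1}=0):
  i=0: a_0=12, p_0 = 12*1 + 0 = 12, q_0 = 12*0 + 1 = 1.
  i=1: a_1=2, p_1 = 2*12 + 1 = 25, q_1 = 2*1 + 0 = 2.
  i=2: a_2=2, p_2 = 2*25 + 12 = 62, q_2 = 2*2 + 1 = 5.
  i=3: a_3=3, p_3 = 3*62 + 25 = 211, q_3 = 3*5 + 2 = 17.
  i=4: a_4=1, p_4 = 1*211 + 62 = 273, q_4 = 1*17 + 5 = 22.
  i=5: a_5=2, p_5 = 2*273 + 211 = 757, q_5 = 2*22 + 17 = 61.
  i=6: a_6=1, p_6 = 1*757 + 273 = 1030, q_6 = 1*61 + 22 = 83.
  i=7: a_7=3, p_7 = 3*1030 + 757 = 3847, q_7 = 3*83 + 61 = 310.
  i=8: a_8=2, p_8 = 2*3847 + 1030 = 8724, q_8 = 2*310 + 83 = 703.
  i=9: a_9=2, p_9 = 2*8724 + 3847 = 21295, q_9 = 2*703 + 310 = 1716.
Check: 21295^2 - 154*1716^2 = 453477025 - 453477024 = 1, so (x, y) = (21295, 1716) solves the equation, and by the theorem it is the least positive solution.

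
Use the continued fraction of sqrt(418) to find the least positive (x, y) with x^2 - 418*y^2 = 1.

First expand sqrt(418) as a continued fraction. With x_i = (sqrt(418) + m_i)/d_i and (m_0, d_0) = (0, 1): a_0 = floor(sqrt(418)) = 20, since 20^2 = 400 <= 418 < 441 = 21^2.
Iterate m_{i+1} = d_i*a_i - m_i, d_{i+1} = (418 - m_{i+1}^2)/d_i, a_{i+1} = floor((a_0 + m_{i+1})/d_{i+1}):
  m_1 = 1*20 - 0 = 20, d_1 = (418 - 20^2)/1 = 18/1 = 18, a_1 = floor((20 + 20)/18) = 2.
  m_2 = 18*2 - 20 = 16, d_2 = (418 - 16^2)/18 = 162/18 = 9, a_2 = floor((20 + 16)/9) = 4.
  m_3 = 9*4 - 16 = 20, d_3 = (418 - 20^2)/9 = 18/9 = 2, a_3 = floor((20 + 20)/2) = 20.
  m_4 = 2*20 - 20 = 20, d_4 = (418 - 20^2)/2 = 18/2 = 9, a_4 = floor((20 + 20)/9) = 4.
  m_5 = 9*4 - 20 = 16, d_5 = (418 - 16^2)/9 = 162/9 = 18, a_5 = floor((20 + 16)/18) = 2.
  m_6 = 18*2 - 16 = 20, d_6 = (418 - 20^2)/18 = 18/18 = 1, a_6 = floor((20 + 20)/1) = 40.
  m_7 = 1*40 - 20 = 20, d_7 = (418 - 20^2)/1 = 18/1 = 18: (m_7, d_7) = (m_1, d_1) = (20, 18), so from here the quotients repeat a_1, ..., a_6; the period length is 6.
So sqrt(418) = [20; (2, 4, 20, 4, 2, 40)] with period length k = 6.
k is even, so the fundamental solution of x^2 - 418y^2 = 1 is (p_{k-1}, q_{k-1}) = (p_5, q_5); compute convergents through index 5.
Convergents (p_i = a_i*p_{i-1} + p_{i-2}, q_i = a_i*q_{i-1} + q_{i-2} with p_{-2}=0, p_{-1}=1, q_{-2}=1, q_{-1}=0):
  i=0: a_0=20, p_0 = 20*1 + 0 = 20, q_0 = 20*0 + 1 = 1.
  i=1: a_1=2, p_1 = 2*20 + 1 = 41, q_1 = 2*1 + 0 = 2.
  i=2: a_2=4, p_2 = 4*41 + 20 = 184, q_2 = 4*2 + 1 = 9.
  i=3: a_3=20, p_3 = 20*184 + 41 = 3721, q_3 = 20*9 + 2 = 182.
  i=4: a_4=4, p_4 = 4*3721 + 184 = 15068, q_4 = 4*182 + 9 = 737.
  i=5: a_5=2, p_5 = 2*15068 + 3721 = 33857, q_5 = 2*737 + 182 = 1656.
Check: 33857^2 - 418*1656^2 = 1146296449 - 1146296448 = 1, so (x, y) = (33857, 1656) solves the equation, and by the theorem it is the least positive solution.

(x, y) = (33857, 1656)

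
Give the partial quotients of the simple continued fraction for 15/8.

Run the Euclidean algorithm on 15 and 8; the successive quotients are the partial quotients a_0, a_1, ... (each step inverts the fractional part left over by the previous one):
  15 = 1*8 + 7, so a_0 = 1.
  8 = 1*7 + 1, so a_1 = 1.
  7 = 7*1 + 0, so a_2 = 7.
The remainder reaches 0 after 3 divisions, so the expansion has 3 partial quotients, read off in order.

[1; 1, 7]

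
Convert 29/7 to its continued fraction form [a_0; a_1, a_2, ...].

[4; 7]

Run the Euclidean algorithm on 29 and 7; the successive quotients are the partial quotients a_0, a_1, ... (each step inverts the fractional part left over by the previous one):
  29 = 4*7 + 1, so a_0 = 4.
  7 = 7*1 + 0, so a_1 = 7.
The remainder reaches 0 after 2 divisions, so the expansion has 2 partial quotients, read off in order.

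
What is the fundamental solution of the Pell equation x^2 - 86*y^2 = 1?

(x, y) = (10405, 1122)

First expand sqrt(86) as a continued fraction. With x_i = (sqrt(86) + m_i)/d_i and (m_0, d_0) = (0, 1): a_0 = floor(sqrt(86)) = 9, since 9^2 = 81 <= 86 < 100 = 10^2.
Iterate m_{i+1} = d_i*a_i - m_i, d_{i+1} = (86 - m_{i+1}^2)/d_i, a_{i+1} = floor((a_0 + m_{i+1})/d_{i+1}):
  m_1 = 1*9 - 0 = 9, d_1 = (86 - 9^2)/1 = 5/1 = 5, a_1 = floor((9 + 9)/5) = 3.
  m_2 = 5*3 - 9 = 6, d_2 = (86 - 6^2)/5 = 50/5 = 10, a_2 = floor((9 + 6)/10) = 1.
  m_3 = 10*1 - 6 = 4, d_3 = (86 - 4^2)/10 = 70/10 = 7, a_3 = floor((9 + 4)/7) = 1.
  m_4 = 7*1 - 4 = 3, d_4 = (86 - 3^2)/7 = 77/7 = 11, a_4 = floor((9 + 3)/11) = 1.
  m_5 = 11*1 - 3 = 8, d_5 = (86 - 8^2)/11 = 22/11 = 2, a_5 = floor((9 + 8)/2) = 8.
  m_6 = 2*8 - 8 = 8, d_6 = (86 - 8^2)/2 = 22/2 = 11, a_6 = floor((9 + 8)/11) = 1.
  m_7 = 11*1 - 8 = 3, d_7 = (86 - 3^2)/11 = 77/11 = 7, a_7 = floor((9 + 3)/7) = 1.
  m_8 = 7*1 - 3 = 4, d_8 = (86 - 4^2)/7 = 70/7 = 10, a_8 = floor((9 + 4)/10) = 1.
  m_9 = 10*1 - 4 = 6, d_9 = (86 - 6^2)/10 = 50/10 = 5, a_9 = floor((9 + 6)/5) = 3.
  m_10 = 5*3 - 6 = 9, d_10 = (86 - 9^2)/5 = 5/5 = 1, a_10 = floor((9 + 9)/1) = 18.
  m_11 = 1*18 - 9 = 9, d_11 = (86 - 9^2)/1 = 5/1 = 5: (m_11, d_11) = (m_1, d_1) = (9, 5), so from here the quotients repeat a_1, ..., a_10; the period length is 10.
So sqrt(86) = [9; (3, 1, 1, 1, 8, 1, 1, 1, 3, 18)] with period length k = 10.
k is even, so the fundamental solution of x^2 - 86y^2 = 1 is (p_{k-1}, q_{k-1}) = (p_9, q_9); compute convergents through index 9.
Convergents (p_i = a_i*p_{i-1} + p_{i-2}, q_i = a_i*q_{i-1} + q_{i-2} with p_{-2}=0, p_{-1}=1, q_{-2}=1, q_{-1}=0):
  i=0: a_0=9, p_0 = 9*1 + 0 = 9, q_0 = 9*0 + 1 = 1.
  i=1: a_1=3, p_1 = 3*9 + 1 = 28, q_1 = 3*1 + 0 = 3.
  i=2: a_2=1, p_2 = 1*28 + 9 = 37, q_2 = 1*3 + 1 = 4.
  i=3: a_3=1, p_3 = 1*37 + 28 = 65, q_3 = 1*4 + 3 = 7.
  i=4: a_4=1, p_4 = 1*65 + 37 = 102, q_4 = 1*7 + 4 = 11.
  i=5: a_5=8, p_5 = 8*102 + 65 = 881, q_5 = 8*11 + 7 = 95.
  i=6: a_6=1, p_6 = 1*881 + 102 = 983, q_6 = 1*95 + 11 = 106.
  i=7: a_7=1, p_7 = 1*983 + 881 = 1864, q_7 = 1*106 + 95 = 201.
  i=8: a_8=1, p_8 = 1*1864 + 983 = 2847, q_8 = 1*201 + 106 = 307.
  i=9: a_9=3, p_9 = 3*2847 + 1864 = 10405, q_9 = 3*307 + 201 = 1122.
Check: 10405^2 - 86*1122^2 = 108264025 - 108264024 = 1, so (x, y) = (10405, 1122) solves the equation, and by the theorem it is the least positive solution.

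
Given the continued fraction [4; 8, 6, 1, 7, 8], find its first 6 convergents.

4/1, 33/8, 202/49, 235/57, 1847/448, 15011/3641

Using the convergent recurrence p_i = a_i*p_{i-1} + p_{i-2}, q_i = a_i*q_{i-1} + q_{i-2} with p_{-2}=0, p_{-1}=1, q_{-2}=1, q_{-1}=0:
  i=0: a_0=4, p_0 = 4*1 + 0 = 4, q_0 = 4*0 + 1 = 1.
  i=1: a_1=8, p_1 = 8*4 + 1 = 33, q_1 = 8*1 + 0 = 8.
  i=2: a_2=6, p_2 = 6*33 + 4 = 202, q_2 = 6*8 + 1 = 49.
  i=3: a_3=1, p_3 = 1*202 + 33 = 235, q_3 = 1*49 + 8 = 57.
  i=4: a_4=7, p_4 = 7*235 + 202 = 1847, q_4 = 7*57 + 49 = 448.
  i=5: a_5=8, p_5 = 8*1847 + 235 = 15011, q_5 = 8*448 + 57 = 3641.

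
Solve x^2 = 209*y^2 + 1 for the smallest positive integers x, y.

First expand sqrt(209) as a continued fraction. With x_i = (sqrt(209) + m_i)/d_i and (m_0, d_0) = (0, 1): a_0 = floor(sqrt(209)) = 14, since 14^2 = 196 <= 209 < 225 = 15^2.
Iterate m_{i+1} = d_i*a_i - m_i, d_{i+1} = (209 - m_{i+1}^2)/d_i, a_{i+1} = floor((a_0 + m_{i+1})/d_{i+1}):
  m_1 = 1*14 - 0 = 14, d_1 = (209 - 14^2)/1 = 13/1 = 13, a_1 = floor((14 + 14)/13) = 2.
  m_2 = 13*2 - 14 = 12, d_2 = (209 - 12^2)/13 = 65/13 = 5, a_2 = floor((14 + 12)/5) = 5.
  m_3 = 5*5 - 12 = 13, d_3 = (209 - 13^2)/5 = 40/5 = 8, a_3 = floor((14 + 13)/8) = 3.
  m_4 = 8*3 - 13 = 11, d_4 = (209 - 11^2)/8 = 88/8 = 11, a_4 = floor((14 + 11)/11) = 2.
  m_5 = 11*2 - 11 = 11, d_5 = (209 - 11^2)/11 = 88/11 = 8, a_5 = floor((14 + 11)/8) = 3.
  m_6 = 8*3 - 11 = 13, d_6 = (209 - 13^2)/8 = 40/8 = 5, a_6 = floor((14 + 13)/5) = 5.
  m_7 = 5*5 - 13 = 12, d_7 = (209 - 12^2)/5 = 65/5 = 13, a_7 = floor((14 + 12)/13) = 2.
  m_8 = 13*2 - 12 = 14, d_8 = (209 - 14^2)/13 = 13/13 = 1, a_8 = floor((14 + 14)/1) = 28.
  m_9 = 1*28 - 14 = 14, d_9 = (209 - 14^2)/1 = 13/1 = 13: (m_9, d_9) = (m_1, d_1) = (14, 13), so from here the quotients repeat a_1, ..., a_8; the period length is 8.
So sqrt(209) = [14; (2, 5, 3, 2, 3, 5, 2, 28)] with period length k = 8.
k is even, so the fundamental solution of x^2 - 209y^2 = 1 is (p_{k-1}, q_{k-1}) = (p_7, q_7); compute convergents through index 7.
Convergents (p_i = a_i*p_{i-1} + p_{i-2}, q_i = a_i*q_{i-1} + q_{i-2} with p_{-2}=0, p_{-1}=1, q_{-2}=1, q_{-1}=0):
  i=0: a_0=14, p_0 = 14*1 + 0 = 14, q_0 = 14*0 + 1 = 1.
  i=1: a_1=2, p_1 = 2*14 + 1 = 29, q_1 = 2*1 + 0 = 2.
  i=2: a_2=5, p_2 = 5*29 + 14 = 159, q_2 = 5*2 + 1 = 11.
  i=3: a_3=3, p_3 = 3*159 + 29 = 506, q_3 = 3*11 + 2 = 35.
  i=4: a_4=2, p_4 = 2*506 + 159 = 1171, q_4 = 2*35 + 11 = 81.
  i=5: a_5=3, p_5 = 3*1171 + 506 = 4019, q_5 = 3*81 + 35 = 278.
  i=6: a_6=5, p_6 = 5*4019 + 1171 = 21266, q_6 = 5*278 + 81 = 1471.
  i=7: a_7=2, p_7 = 2*21266 + 4019 = 46551, q_7 = 2*1471 + 278 = 3220.
Check: 46551^2 - 209*3220^2 = 2166995601 - 2166995600 = 1, so (x, y) = (46551, 3220) solves the equation, and by the theorem it is the least positive solution.

(x, y) = (46551, 3220)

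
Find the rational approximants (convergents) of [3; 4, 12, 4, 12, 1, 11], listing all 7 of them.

3/1, 13/4, 159/49, 649/200, 7947/2449, 8596/2649, 102503/31588

Using the convergent recurrence p_i = a_i*p_{i-1} + p_{i-2}, q_i = a_i*q_{i-1} + q_{i-2} with p_{-2}=0, p_{-1}=1, q_{-2}=1, q_{-1}=0:
  i=0: a_0=3, p_0 = 3*1 + 0 = 3, q_0 = 3*0 + 1 = 1.
  i=1: a_1=4, p_1 = 4*3 + 1 = 13, q_1 = 4*1 + 0 = 4.
  i=2: a_2=12, p_2 = 12*13 + 3 = 159, q_2 = 12*4 + 1 = 49.
  i=3: a_3=4, p_3 = 4*159 + 13 = 649, q_3 = 4*49 + 4 = 200.
  i=4: a_4=12, p_4 = 12*649 + 159 = 7947, q_4 = 12*200 + 49 = 2449.
  i=5: a_5=1, p_5 = 1*7947 + 649 = 8596, q_5 = 1*2449 + 200 = 2649.
  i=6: a_6=11, p_6 = 11*8596 + 7947 = 102503, q_6 = 11*2649 + 2449 = 31588.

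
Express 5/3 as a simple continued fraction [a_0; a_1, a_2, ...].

Run the Euclidean algorithm on 5 and 3; the successive quotients are the partial quotients a_0, a_1, ... (each step inverts the fractional part left over by the previous one):
  5 = 1*3 + 2, so a_0 = 1.
  3 = 1*2 + 1, so a_1 = 1.
  2 = 2*1 + 0, so a_2 = 2.
The remainder reaches 0 after 3 divisions, so the expansion has 3 partial quotients, read off in order.

[1; 1, 2]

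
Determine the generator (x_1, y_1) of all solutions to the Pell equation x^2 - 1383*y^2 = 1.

(x, y) = (1294948, 34821)

First expand sqrt(1383) as a continued fraction. With x_i = (sqrt(1383) + m_i)/d_i and (m_0, d_0) = (0, 1): a_0 = floor(sqrt(1383)) = 37, since 37^2 = 1369 <= 1383 < 1444 = 38^2.
Iterate m_{i+1} = d_i*a_i - m_i, d_{i+1} = (1383 - m_{i+1}^2)/d_i, a_{i+1} = floor((a_0 + m_{i+1})/d_{i+1}):
  m_1 = 1*37 - 0 = 37, d_1 = (1383 - 37^2)/1 = 14/1 = 14, a_1 = floor((37 + 37)/14) = 5.
  m_2 = 14*5 - 37 = 33, d_2 = (1383 - 33^2)/14 = 294/14 = 21, a_2 = floor((37 + 33)/21) = 3.
  m_3 = 21*3 - 33 = 30, d_3 = (1383 - 30^2)/21 = 483/21 = 23, a_3 = floor((37 + 30)/23) = 2.
  m_4 = 23*2 - 30 = 16, d_4 = (1383 - 16^2)/23 = 1127/23 = 49, a_4 = floor((37 + 16)/49) = 1.
  m_5 = 49*1 - 16 = 33, d_5 = (1383 - 33^2)/49 = 294/49 = 6, a_5 = floor((37 + 33)/6) = 11.
  m_6 = 6*11 - 33 = 33, d_6 = (1383 - 33^2)/6 = 294/6 = 49, a_6 = floor((37 + 33)/49) = 1.
  m_7 = 49*1 - 33 = 16, d_7 = (1383 - 16^2)/49 = 1127/49 = 23, a_7 = floor((37 + 16)/23) = 2.
  m_8 = 23*2 - 16 = 30, d_8 = (1383 - 30^2)/23 = 483/23 = 21, a_8 = floor((37 + 30)/21) = 3.
  m_9 = 21*3 - 30 = 33, d_9 = (1383 - 33^2)/21 = 294/21 = 14, a_9 = floor((37 + 33)/14) = 5.
  m_10 = 14*5 - 33 = 37, d_10 = (1383 - 37^2)/14 = 14/14 = 1, a_10 = floor((37 + 37)/1) = 74.
  m_11 = 1*74 - 37 = 37, d_11 = (1383 - 37^2)/1 = 14/1 = 14: (m_11, d_11) = (m_1, d_1) = (37, 14), so from here the quotients repeat a_1, ..., a_10; the period length is 10.
So sqrt(1383) = [37; (5, 3, 2, 1, 11, 1, 2, 3, 5, 74)] with period length k = 10.
k is even, so the fundamental solution of x^2 - 1383y^2 = 1 is (p_{k-1}, q_{k-1}) = (p_9, q_9); compute convergents through index 9.
Convergents (p_i = a_i*p_{i-1} + p_{i-2}, q_i = a_i*q_{i-1} + q_{i-2} with p_{-2}=0, p_{-1}=1, q_{-2}=1, q_{-1}=0):
  i=0: a_0=37, p_0 = 37*1 + 0 = 37, q_0 = 37*0 + 1 = 1.
  i=1: a_1=5, p_1 = 5*37 + 1 = 186, q_1 = 5*1 + 0 = 5.
  i=2: a_2=3, p_2 = 3*186 + 37 = 595, q_2 = 3*5 + 1 = 16.
  i=3: a_3=2, p_3 = 2*595 + 186 = 1376, q_3 = 2*16 + 5 = 37.
  i=4: a_4=1, p_4 = 1*1376 + 595 = 1971, q_4 = 1*37 + 16 = 53.
  i=5: a_5=11, p_5 = 11*1971 + 1376 = 23057, q_5 = 11*53 + 37 = 620.
  i=6: a_6=1, p_6 = 1*23057 + 1971 = 25028, q_6 = 1*620 + 53 = 673.
  i=7: a_7=2, p_7 = 2*25028 + 23057 = 73113, q_7 = 2*673 + 620 = 1966.
  i=8: a_8=3, p_8 = 3*73113 + 25028 = 244367, q_8 = 3*1966 + 673 = 6571.
  i=9: a_9=5, p_9 = 5*244367 + 73113 = 1294948, q_9 = 5*6571 + 1966 = 34821.
Check: 1294948^2 - 1383*34821^2 = 1676890322704 - 1676890322703 = 1, so (x, y) = (1294948, 34821) solves the equation, and by the theorem it is the least positive solution.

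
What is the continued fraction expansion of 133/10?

[13; 3, 3]

Run the Euclidean algorithm on 133 and 10; the successive quotients are the partial quotients a_0, a_1, ... (each step inverts the fractional part left over by the previous one):
  133 = 13*10 + 3, so a_0 = 13.
  10 = 3*3 + 1, so a_1 = 3.
  3 = 3*1 + 0, so a_2 = 3.
The remainder reaches 0 after 3 divisions, so the expansion has 3 partial quotients, read off in order.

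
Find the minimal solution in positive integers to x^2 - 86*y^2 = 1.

(x, y) = (10405, 1122)

First expand sqrt(86) as a continued fraction. With x_i = (sqrt(86) + m_i)/d_i and (m_0, d_0) = (0, 1): a_0 = floor(sqrt(86)) = 9, since 9^2 = 81 <= 86 < 100 = 10^2.
Iterate m_{i+1} = d_i*a_i - m_i, d_{i+1} = (86 - m_{i+1}^2)/d_i, a_{i+1} = floor((a_0 + m_{i+1})/d_{i+1}):
  m_1 = 1*9 - 0 = 9, d_1 = (86 - 9^2)/1 = 5/1 = 5, a_1 = floor((9 + 9)/5) = 3.
  m_2 = 5*3 - 9 = 6, d_2 = (86 - 6^2)/5 = 50/5 = 10, a_2 = floor((9 + 6)/10) = 1.
  m_3 = 10*1 - 6 = 4, d_3 = (86 - 4^2)/10 = 70/10 = 7, a_3 = floor((9 + 4)/7) = 1.
  m_4 = 7*1 - 4 = 3, d_4 = (86 - 3^2)/7 = 77/7 = 11, a_4 = floor((9 + 3)/11) = 1.
  m_5 = 11*1 - 3 = 8, d_5 = (86 - 8^2)/11 = 22/11 = 2, a_5 = floor((9 + 8)/2) = 8.
  m_6 = 2*8 - 8 = 8, d_6 = (86 - 8^2)/2 = 22/2 = 11, a_6 = floor((9 + 8)/11) = 1.
  m_7 = 11*1 - 8 = 3, d_7 = (86 - 3^2)/11 = 77/11 = 7, a_7 = floor((9 + 3)/7) = 1.
  m_8 = 7*1 - 3 = 4, d_8 = (86 - 4^2)/7 = 70/7 = 10, a_8 = floor((9 + 4)/10) = 1.
  m_9 = 10*1 - 4 = 6, d_9 = (86 - 6^2)/10 = 50/10 = 5, a_9 = floor((9 + 6)/5) = 3.
  m_10 = 5*3 - 6 = 9, d_10 = (86 - 9^2)/5 = 5/5 = 1, a_10 = floor((9 + 9)/1) = 18.
  m_11 = 1*18 - 9 = 9, d_11 = (86 - 9^2)/1 = 5/1 = 5: (m_11, d_11) = (m_1, d_1) = (9, 5), so from here the quotients repeat a_1, ..., a_10; the period length is 10.
So sqrt(86) = [9; (3, 1, 1, 1, 8, 1, 1, 1, 3, 18)] with period length k = 10.
k is even, so the fundamental solution of x^2 - 86y^2 = 1 is (p_{k-1}, q_{k-1}) = (p_9, q_9); compute convergents through index 9.
Convergents (p_i = a_i*p_{i-1} + p_{i-2}, q_i = a_i*q_{i-1} + q_{i-2} with p_{-2}=0, p_{-1}=1, q_{-2}=1, q_{-1}=0):
  i=0: a_0=9, p_0 = 9*1 + 0 = 9, q_0 = 9*0 + 1 = 1.
  i=1: a_1=3, p_1 = 3*9 + 1 = 28, q_1 = 3*1 + 0 = 3.
  i=2: a_2=1, p_2 = 1*28 + 9 = 37, q_2 = 1*3 + 1 = 4.
  i=3: a_3=1, p_3 = 1*37 + 28 = 65, q_3 = 1*4 + 3 = 7.
  i=4: a_4=1, p_4 = 1*65 + 37 = 102, q_4 = 1*7 + 4 = 11.
  i=5: a_5=8, p_5 = 8*102 + 65 = 881, q_5 = 8*11 + 7 = 95.
  i=6: a_6=1, p_6 = 1*881 + 102 = 983, q_6 = 1*95 + 11 = 106.
  i=7: a_7=1, p_7 = 1*983 + 881 = 1864, q_7 = 1*106 + 95 = 201.
  i=8: a_8=1, p_8 = 1*1864 + 983 = 2847, q_8 = 1*201 + 106 = 307.
  i=9: a_9=3, p_9 = 3*2847 + 1864 = 10405, q_9 = 3*307 + 201 = 1122.
Check: 10405^2 - 86*1122^2 = 108264025 - 108264024 = 1, so (x, y) = (10405, 1122) solves the equation, and by the theorem it is the least positive solution.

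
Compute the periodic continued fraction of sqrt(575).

[23; (1, 46)]

Write x_i = (sqrt(575) + m_i)/d_i with (m_0, d_0) = (0, 1). a_0 = floor(sqrt(575)) = 23, since 23^2 = 529 <= 575 < 576 = 24^2.
Iterate m_{i+1} = d_i*a_i - m_i, d_{i+1} = (575 - m_{i+1}^2)/d_i, a_{i+1} = floor((a_0 + m_{i+1})/d_{i+1}):
  m_1 = 1*23 - 0 = 23, d_1 = (575 - 23^2)/1 = 46/1 = 46, a_1 = floor((23 + 23)/46) = 1.
  m_2 = 46*1 - 23 = 23, d_2 = (575 - 23^2)/46 = 46/46 = 1, a_2 = floor((23 + 23)/1) = 46.
  m_3 = 1*46 - 23 = 23, d_3 = (575 - 23^2)/1 = 46/1 = 46: (m_3, d_3) = (m_1, d_1) = (23, 46), so from here the quotients repeat a_1, a_2; the period length is 2.
Hence the expansion of sqrt(575) is a_0 = 23 followed by the repeating block 1, 46 (period 2).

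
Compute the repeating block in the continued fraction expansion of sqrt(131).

[11; (2, 4, 11, 4, 2, 22)]

Write x_i = (sqrt(131) + m_i)/d_i with (m_0, d_0) = (0, 1). a_0 = floor(sqrt(131)) = 11, since 11^2 = 121 <= 131 < 144 = 12^2.
Iterate m_{i+1} = d_i*a_i - m_i, d_{i+1} = (131 - m_{i+1}^2)/d_i, a_{i+1} = floor((a_0 + m_{i+1})/d_{i+1}):
  m_1 = 1*11 - 0 = 11, d_1 = (131 - 11^2)/1 = 10/1 = 10, a_1 = floor((11 + 11)/10) = 2.
  m_2 = 10*2 - 11 = 9, d_2 = (131 - 9^2)/10 = 50/10 = 5, a_2 = floor((11 + 9)/5) = 4.
  m_3 = 5*4 - 9 = 11, d_3 = (131 - 11^2)/5 = 10/5 = 2, a_3 = floor((11 + 11)/2) = 11.
  m_4 = 2*11 - 11 = 11, d_4 = (131 - 11^2)/2 = 10/2 = 5, a_4 = floor((11 + 11)/5) = 4.
  m_5 = 5*4 - 11 = 9, d_5 = (131 - 9^2)/5 = 50/5 = 10, a_5 = floor((11 + 9)/10) = 2.
  m_6 = 10*2 - 9 = 11, d_6 = (131 - 11^2)/10 = 10/10 = 1, a_6 = floor((11 + 11)/1) = 22.
  m_7 = 1*22 - 11 = 11, d_7 = (131 - 11^2)/1 = 10/1 = 10: (m_7, d_7) = (m_1, d_1) = (11, 10), so from here the quotients repeat a_1, ..., a_6; the period length is 6.
Hence the expansion of sqrt(131) is a_0 = 11 followed by the repeating block 2, 4, 11, 4, 2, 22 (period 6).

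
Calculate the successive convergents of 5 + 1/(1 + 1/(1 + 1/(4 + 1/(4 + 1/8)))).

Using the convergent recurrence p_i = a_i*p_{i-1} + p_{i-2}, q_i = a_i*q_{i-1} + q_{i-2} with p_{-2}=0, p_{-1}=1, q_{-2}=1, q_{-1}=0:
  i=0: a_0=5, p_0 = 5*1 + 0 = 5, q_0 = 5*0 + 1 = 1.
  i=1: a_1=1, p_1 = 1*5 + 1 = 6, q_1 = 1*1 + 0 = 1.
  i=2: a_2=1, p_2 = 1*6 + 5 = 11, q_2 = 1*1 + 1 = 2.
  i=3: a_3=4, p_3 = 4*11 + 6 = 50, q_3 = 4*2 + 1 = 9.
  i=4: a_4=4, p_4 = 4*50 + 11 = 211, q_4 = 4*9 + 2 = 38.
  i=5: a_5=8, p_5 = 8*211 + 50 = 1738, q_5 = 8*38 + 9 = 313.

5/1, 6/1, 11/2, 50/9, 211/38, 1738/313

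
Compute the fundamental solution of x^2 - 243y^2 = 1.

First expand sqrt(243) as a continued fraction. With x_i = (sqrt(243) + m_i)/d_i and (m_0, d_0) = (0, 1): a_0 = floor(sqrt(243)) = 15, since 15^2 = 225 <= 243 < 256 = 16^2.
Iterate m_{i+1} = d_i*a_i - m_i, d_{i+1} = (243 - m_{i+1}^2)/d_i, a_{i+1} = floor((a_0 + m_{i+1})/d_{i+1}):
  m_1 = 1*15 - 0 = 15, d_1 = (243 - 15^2)/1 = 18/1 = 18, a_1 = floor((15 + 15)/18) = 1.
  m_2 = 18*1 - 15 = 3, d_2 = (243 - 3^2)/18 = 234/18 = 13, a_2 = floor((15 + 3)/13) = 1.
  m_3 = 13*1 - 3 = 10, d_3 = (243 - 10^2)/13 = 143/13 = 11, a_3 = floor((15 + 10)/11) = 2.
  m_4 = 11*2 - 10 = 12, d_4 = (243 - 12^2)/11 = 99/11 = 9, a_4 = floor((15 + 12)/9) = 3.
  m_5 = 9*3 - 12 = 15, d_5 = (243 - 15^2)/9 = 18/9 = 2, a_5 = floor((15 + 15)/2) = 15.
  m_6 = 2*15 - 15 = 15, d_6 = (243 - 15^2)/2 = 18/2 = 9, a_6 = floor((15 + 15)/9) = 3.
  m_7 = 9*3 - 15 = 12, d_7 = (243 - 12^2)/9 = 99/9 = 11, a_7 = floor((15 + 12)/11) = 2.
  m_8 = 11*2 - 12 = 10, d_8 = (243 - 10^2)/11 = 143/11 = 13, a_8 = floor((15 + 10)/13) = 1.
  m_9 = 13*1 - 10 = 3, d_9 = (243 - 3^2)/13 = 234/13 = 18, a_9 = floor((15 + 3)/18) = 1.
  m_10 = 18*1 - 3 = 15, d_10 = (243 - 15^2)/18 = 18/18 = 1, a_10 = floor((15 + 15)/1) = 30.
  m_11 = 1*30 - 15 = 15, d_11 = (243 - 15^2)/1 = 18/1 = 18: (m_11, d_11) = (m_1, d_1) = (15, 18), so from here the quotients repeat a_1, ..., a_10; the period length is 10.
So sqrt(243) = [15; (1, 1, 2, 3, 15, 3, 2, 1, 1, 30)] with period length k = 10.
k is even, so the fundamental solution of x^2 - 243y^2 = 1 is (p_{k-1}, q_{k-1}) = (p_9, q_9); compute convergents through index 9.
Convergents (p_i = a_i*p_{i-1} + p_{i-2}, q_i = a_i*q_{i-1} + q_{i-2} with p_{-2}=0, p_{-1}=1, q_{-2}=1, q_{-1}=0):
  i=0: a_0=15, p_0 = 15*1 + 0 = 15, q_0 = 15*0 + 1 = 1.
  i=1: a_1=1, p_1 = 1*15 + 1 = 16, q_1 = 1*1 + 0 = 1.
  i=2: a_2=1, p_2 = 1*16 + 15 = 31, q_2 = 1*1 + 1 = 2.
  i=3: a_3=2, p_3 = 2*31 + 16 = 78, q_3 = 2*2 + 1 = 5.
  i=4: a_4=3, p_4 = 3*78 + 31 = 265, q_4 = 3*5 + 2 = 17.
  i=5: a_5=15, p_5 = 15*265 + 78 = 4053, q_5 = 15*17 + 5 = 260.
  i=6: a_6=3, p_6 = 3*4053 + 265 = 12424, q_6 = 3*260 + 17 = 797.
  i=7: a_7=2, p_7 = 2*12424 + 4053 = 28901, q_7 = 2*797 + 260 = 1854.
  i=8: a_8=1, p_8 = 1*28901 + 12424 = 41325, q_8 = 1*1854 + 797 = 2651.
  i=9: a_9=1, p_9 = 1*41325 + 28901 = 70226, q_9 = 1*2651 + 1854 = 4505.
Check: 70226^2 - 243*4505^2 = 4931691076 - 4931691075 = 1, so (x, y) = (70226, 4505) solves the equation, and by the theorem it is the least positive solution.

(x, y) = (70226, 4505)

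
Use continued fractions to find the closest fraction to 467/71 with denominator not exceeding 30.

Expand x = 467/71 as a continued fraction with the Euclidean algorithm:
  467 = 6*71 + 41, so a_0 = 6.
  71 = 1*41 + 30, so a_1 = 1.
  41 = 1*30 + 11, so a_2 = 1.
  30 = 2*11 + 8, so a_3 = 2.
  11 = 1*8 + 3, so a_4 = 1.
  8 = 2*3 + 2, so a_5 = 2.
  3 = 1*2 + 1, so a_6 = 1.
  2 = 2*1 + 0, so a_7 = 2.
so x = [6; 1, 1, 2, 1, 2, 1, 2].
Convergents (p_i = a_i*p_{i-1} + p_{i-2}, q_i = a_i*q_{i-1} + q_{i-2} with p_{-2}=0, p_{-1}=1, q_{-2}=1, q_{-1}=0), until the denominator exceeds 30:
  i=0: a_0=6, p_0 = 6*1 + 0 = 6, q_0 = 6*0 + 1 = 1.
  i=1: a_1=1, p_1 = 1*6 + 1 = 7, q_1 = 1*1 + 0 = 1.
  i=2: a_2=1, p_2 = 1*7 + 6 = 13, q_2 = 1*1 + 1 = 2.
  i=3: a_3=2, p_3 = 2*13 + 7 = 33, q_3 = 2*2 + 1 = 5.
  i=4: a_4=1, p_4 = 1*33 + 13 = 46, q_4 = 1*5 + 2 = 7.
  i=5: a_5=2, p_5 = 2*46 + 33 = 125, q_5 = 2*7 + 5 = 19.
  i=6: a_6=1, p_6 = 1*125 + 46 = 171, q_6 = 1*19 + 7 = 26.
  i=7: a_7=2, p_7 = 2*171 + 125 = 467, q_7 = 2*26 + 19 = 71.
q_7 = 71 > 30, so the last convergent with denominator <= 30 is p_6/q_6 = 171/26.
The closest fraction with denominator <= 30 is either p_6/q_6 or the intermediate fraction (k*p_6 + p_5)/(k*q_6 + q_5) with the largest k >= 1 whose denominator stays <= 30; these approach x as k grows, and every other convergent or intermediate fraction in range is farther away.
Largest k: floor((30 - q_5)/q_6) = floor((30 - 19)/26) = 0.
Since k = 0, no intermediate fraction beyond p_6/q_6 has denominator <= 30, so the convergent 171/26 is the closest (its error is |467*26 - 171*71|/(71*26) = 1/1846).

171/26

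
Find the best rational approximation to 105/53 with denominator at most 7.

Expand x = 105/53 as a continued fraction with the Euclidean algorithm:
  105 = 1*53 + 52, so a_0 = 1.
  53 = 1*52 + 1, so a_1 = 1.
  52 = 52*1 + 0, so a_2 = 52.
so x = [1; 1, 52].
Convergents (p_i = a_i*p_{i-1} + p_{i-2}, q_i = a_i*q_{i-1} + q_{i-2} with p_{-2}=0, p_{-1}=1, q_{-2}=1, q_{-1}=0), until the denominator exceeds 7:
  i=0: a_0=1, p_0 = 1*1 + 0 = 1, q_0 = 1*0 + 1 = 1.
  i=1: a_1=1, p_1 = 1*1 + 1 = 2, q_1 = 1*1 + 0 = 1.
  i=2: a_2=52, p_2 = 52*2 + 1 = 105, q_2 = 52*1 + 1 = 53.
q_2 = 53 > 7, so the last convergent with denominator <= 7 is p_1/q_1 = 2/1.
The closest fraction with denominator <= 7 is either p_1/q_1 or the intermediate fraction (k*p_1 + p_0)/(k*q_1 + q_0) with the largest k >= 1 whose denominator stays <= 7; these approach x as k grows, and every other convergent or intermediate fraction in range is farther away.
Largest k: floor((7 - q_0)/q_1) = floor((7 - 1)/1) = 6.
That gives (6*2 + 1)/(6*1 + 1) = 13/7.
Compare the errors: |x - 2/1| = |105*1 - 2*53|/(53*1) = 1/53, and |x - 13/7| = |105*7 - 13*53|/(53*7) = 46/371.
Cross-multiplying, 1*371 = 371 < 2438 = 46*53, so 1/53 is smaller: the convergent 2/1 is closer to x than 13/7.

2/1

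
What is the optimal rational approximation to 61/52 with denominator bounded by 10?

7/6

Expand x = 61/52 as a continued fraction with the Euclidean algorithm:
  61 = 1*52 + 9, so a_0 = 1.
  52 = 5*9 + 7, so a_1 = 5.
  9 = 1*7 + 2, so a_2 = 1.
  7 = 3*2 + 1, so a_3 = 3.
  2 = 2*1 + 0, so a_4 = 2.
so x = [1; 5, 1, 3, 2].
Convergents (p_i = a_i*p_{i-1} + p_{i-2}, q_i = a_i*q_{i-1} + q_{i-2} with p_{-2}=0, p_{-1}=1, q_{-2}=1, q_{-1}=0), until the denominator exceeds 10:
  i=0: a_0=1, p_0 = 1*1 + 0 = 1, q_0 = 1*0 + 1 = 1.
  i=1: a_1=5, p_1 = 5*1 + 1 = 6, q_1 = 5*1 + 0 = 5.
  i=2: a_2=1, p_2 = 1*6 + 1 = 7, q_2 = 1*5 + 1 = 6.
  i=3: a_3=3, p_3 = 3*7 + 6 = 27, q_3 = 3*6 + 5 = 23.
q_3 = 23 > 10, so the last convergent with denominator <= 10 is p_2/q_2 = 7/6.
The closest fraction with denominator <= 10 is either p_2/q_2 or the intermediate fraction (k*p_2 + p_1)/(k*q_2 + q_1) with the largest k >= 1 whose denominator stays <= 10; these approach x as k grows, and every other convergent or intermediate fraction in range is farther away.
Largest k: floor((10 - q_1)/q_2) = floor((10 - 5)/6) = 0.
Since k = 0, no intermediate fraction beyond p_2/q_2 has denominator <= 10, so the convergent 7/6 is the closest (its error is |61*6 - 7*52|/(52*6) = 2/312).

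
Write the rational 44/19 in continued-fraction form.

Run the Euclidean algorithm on 44 and 19; the successive quotients are the partial quotients a_0, a_1, ... (each step inverts the fractional part left over by the previous one):
  44 = 2*19 + 6, so a_0 = 2.
  19 = 3*6 + 1, so a_1 = 3.
  6 = 6*1 + 0, so a_2 = 6.
The remainder reaches 0 after 3 divisions, so the expansion has 3 partial quotients, read off in order.

[2; 3, 6]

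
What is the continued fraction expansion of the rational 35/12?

[2; 1, 11]

Run the Euclidean algorithm on 35 and 12; the successive quotients are the partial quotients a_0, a_1, ... (each step inverts the fractional part left over by the previous one):
  35 = 2*12 + 11, so a_0 = 2.
  12 = 1*11 + 1, so a_1 = 1.
  11 = 11*1 + 0, so a_2 = 11.
The remainder reaches 0 after 3 divisions, so the expansion has 3 partial quotients, read off in order.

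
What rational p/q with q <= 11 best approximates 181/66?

Expand x = 181/66 as a continued fraction with the Euclidean algorithm:
  181 = 2*66 + 49, so a_0 = 2.
  66 = 1*49 + 17, so a_1 = 1.
  49 = 2*17 + 15, so a_2 = 2.
  17 = 1*15 + 2, so a_3 = 1.
  15 = 7*2 + 1, so a_4 = 7.
  2 = 2*1 + 0, so a_5 = 2.
so x = [2; 1, 2, 1, 7, 2].
Convergents (p_i = a_i*p_{i-1} + p_{i-2}, q_i = a_i*q_{i-1} + q_{i-2} with p_{-2}=0, p_{-1}=1, q_{-2}=1, q_{-1}=0), until the denominator exceeds 11:
  i=0: a_0=2, p_0 = 2*1 + 0 = 2, q_0 = 2*0 + 1 = 1.
  i=1: a_1=1, p_1 = 1*2 + 1 = 3, q_1 = 1*1 + 0 = 1.
  i=2: a_2=2, p_2 = 2*3 + 2 = 8, q_2 = 2*1 + 1 = 3.
  i=3: a_3=1, p_3 = 1*8 + 3 = 11, q_3 = 1*3 + 1 = 4.
  i=4: a_4=7, p_4 = 7*11 + 8 = 85, q_4 = 7*4 + 3 = 31.
q_4 = 31 > 11, so the last convergent with denominator <= 11 is p_3/q_3 = 11/4.
The closest fraction with denominator <= 11 is either p_3/q_3 or the intermediate fraction (k*p_3 + p_2)/(k*q_3 + q_2) with the largest k >= 1 whose denominator stays <= 11; these approach x as k grows, and every other convergent or intermediate fraction in range is farther away.
Largest k: floor((11 - q_2)/q_3) = floor((11 - 3)/4) = 2.
That gives (2*11 + 8)/(2*4 + 3) = 30/11.
Compare the errors: |x - 11/4| = |181*4 - 11*66|/(66*4) = 2/264, and |x - 30/11| = |181*11 - 30*66|/(66*11) = 11/726.
Cross-multiplying, 2*726 = 1452 < 2904 = 11*264, so 2/264 is smaller: the convergent 11/4 is closer to x than 30/11.

11/4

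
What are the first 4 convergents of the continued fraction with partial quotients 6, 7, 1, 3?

Using the convergent recurrence p_i = a_i*p_{i-1} + p_{i-2}, q_i = a_i*q_{i-1} + q_{i-2} with p_{-2}=0, p_{-1}=1, q_{-2}=1, q_{-1}=0:
  i=0: a_0=6, p_0 = 6*1 + 0 = 6, q_0 = 6*0 + 1 = 1.
  i=1: a_1=7, p_1 = 7*6 + 1 = 43, q_1 = 7*1 + 0 = 7.
  i=2: a_2=1, p_2 = 1*43 + 6 = 49, q_2 = 1*7 + 1 = 8.
  i=3: a_3=3, p_3 = 3*49 + 43 = 190, q_3 = 3*8 + 7 = 31.

6/1, 43/7, 49/8, 190/31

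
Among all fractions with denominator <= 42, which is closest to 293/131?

85/38

Expand x = 293/131 as a continued fraction with the Euclidean algorithm:
  293 = 2*131 + 31, so a_0 = 2.
  131 = 4*31 + 7, so a_1 = 4.
  31 = 4*7 + 3, so a_2 = 4.
  7 = 2*3 + 1, so a_3 = 2.
  3 = 3*1 + 0, so a_4 = 3.
so x = [2; 4, 4, 2, 3].
Convergents (p_i = a_i*p_{i-1} + p_{i-2}, q_i = a_i*q_{i-1} + q_{i-2} with p_{-2}=0, p_{-1}=1, q_{-2}=1, q_{-1}=0), until the denominator exceeds 42:
  i=0: a_0=2, p_0 = 2*1 + 0 = 2, q_0 = 2*0 + 1 = 1.
  i=1: a_1=4, p_1 = 4*2 + 1 = 9, q_1 = 4*1 + 0 = 4.
  i=2: a_2=4, p_2 = 4*9 + 2 = 38, q_2 = 4*4 + 1 = 17.
  i=3: a_3=2, p_3 = 2*38 + 9 = 85, q_3 = 2*17 + 4 = 38.
  i=4: a_4=3, p_4 = 3*85 + 38 = 293, q_4 = 3*38 + 17 = 131.
q_4 = 131 > 42, so the last convergent with denominator <= 42 is p_3/q_3 = 85/38.
The closest fraction with denominator <= 42 is either p_3/q_3 or the intermediate fraction (k*p_3 + p_2)/(k*q_3 + q_2) with the largest k >= 1 whose denominator stays <= 42; these approach x as k grows, and every other convergent or intermediate fraction in range is farther away.
Largest k: floor((42 - q_2)/q_3) = floor((42 - 17)/38) = 0.
Since k = 0, no intermediate fraction beyond p_3/q_3 has denominator <= 42, so the convergent 85/38 is the closest (its error is |293*38 - 85*131|/(131*38) = 1/4978).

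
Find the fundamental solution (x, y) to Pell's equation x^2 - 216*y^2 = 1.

(x, y) = (485, 33)

First expand sqrt(216) as a continued fraction. With x_i = (sqrt(216) + m_i)/d_i and (m_0, d_0) = (0, 1): a_0 = floor(sqrt(216)) = 14, since 14^2 = 196 <= 216 < 225 = 15^2.
Iterate m_{i+1} = d_i*a_i - m_i, d_{i+1} = (216 - m_{i+1}^2)/d_i, a_{i+1} = floor((a_0 + m_{i+1})/d_{i+1}):
  m_1 = 1*14 - 0 = 14, d_1 = (216 - 14^2)/1 = 20/1 = 20, a_1 = floor((14 + 14)/20) = 1.
  m_2 = 20*1 - 14 = 6, d_2 = (216 - 6^2)/20 = 180/20 = 9, a_2 = floor((14 + 6)/9) = 2.
  m_3 = 9*2 - 6 = 12, d_3 = (216 - 12^2)/9 = 72/9 = 8, a_3 = floor((14 + 12)/8) = 3.
  m_4 = 8*3 - 12 = 12, d_4 = (216 - 12^2)/8 = 72/8 = 9, a_4 = floor((14 + 12)/9) = 2.
  m_5 = 9*2 - 12 = 6, d_5 = (216 - 6^2)/9 = 180/9 = 20, a_5 = floor((14 + 6)/20) = 1.
  m_6 = 20*1 - 6 = 14, d_6 = (216 - 14^2)/20 = 20/20 = 1, a_6 = floor((14 + 14)/1) = 28.
  m_7 = 1*28 - 14 = 14, d_7 = (216 - 14^2)/1 = 20/1 = 20: (m_7, d_7) = (m_1, d_1) = (14, 20), so from here the quotients repeat a_1, ..., a_6; the period length is 6.
So sqrt(216) = [14; (1, 2, 3, 2, 1, 28)] with period length k = 6.
k is even, so the fundamental solution of x^2 - 216y^2 = 1 is (p_{k-1}, q_{k-1}) = (p_5, q_5); compute convergents through index 5.
Convergents (p_i = a_i*p_{i-1} + p_{i-2}, q_i = a_i*q_{i-1} + q_{i-2} with p_{-2}=0, p_{-1}=1, q_{-2}=1, q_{-1}=0):
  i=0: a_0=14, p_0 = 14*1 + 0 = 14, q_0 = 14*0 + 1 = 1.
  i=1: a_1=1, p_1 = 1*14 + 1 = 15, q_1 = 1*1 + 0 = 1.
  i=2: a_2=2, p_2 = 2*15 + 14 = 44, q_2 = 2*1 + 1 = 3.
  i=3: a_3=3, p_3 = 3*44 + 15 = 147, q_3 = 3*3 + 1 = 10.
  i=4: a_4=2, p_4 = 2*147 + 44 = 338, q_4 = 2*10 + 3 = 23.
  i=5: a_5=1, p_5 = 1*338 + 147 = 485, q_5 = 1*23 + 10 = 33.
Check: 485^2 - 216*33^2 = 235225 - 235224 = 1, so (x, y) = (485, 33) solves the equation, and by the theorem it is the least positive solution.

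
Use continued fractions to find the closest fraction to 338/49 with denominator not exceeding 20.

69/10

Expand x = 338/49 as a continued fraction with the Euclidean algorithm:
  338 = 6*49 + 44, so a_0 = 6.
  49 = 1*44 + 5, so a_1 = 1.
  44 = 8*5 + 4, so a_2 = 8.
  5 = 1*4 + 1, so a_3 = 1.
  4 = 4*1 + 0, so a_4 = 4.
so x = [6; 1, 8, 1, 4].
Convergents (p_i = a_i*p_{i-1} + p_{i-2}, q_i = a_i*q_{i-1} + q_{i-2} with p_{-2}=0, p_{-1}=1, q_{-2}=1, q_{-1}=0), until the denominator exceeds 20:
  i=0: a_0=6, p_0 = 6*1 + 0 = 6, q_0 = 6*0 + 1 = 1.
  i=1: a_1=1, p_1 = 1*6 + 1 = 7, q_1 = 1*1 + 0 = 1.
  i=2: a_2=8, p_2 = 8*7 + 6 = 62, q_2 = 8*1 + 1 = 9.
  i=3: a_3=1, p_3 = 1*62 + 7 = 69, q_3 = 1*9 + 1 = 10.
  i=4: a_4=4, p_4 = 4*69 + 62 = 338, q_4 = 4*10 + 9 = 49.
q_4 = 49 > 20, so the last convergent with denominator <= 20 is p_3/q_3 = 69/10.
The closest fraction with denominator <= 20 is either p_3/q_3 or the intermediate fraction (k*p_3 + p_2)/(k*q_3 + q_2) with the largest k >= 1 whose denominator stays <= 20; these approach x as k grows, and every other convergent or intermediate fraction in range is farther away.
Largest k: floor((20 - q_2)/q_3) = floor((20 - 9)/10) = 1.
That gives (1*69 + 62)/(1*10 + 9) = 131/19.
Compare the errors: |x - 69/10| = |338*10 - 69*49|/(49*10) = 1/490, and |x - 131/19| = |338*19 - 131*49|/(49*19) = 3/931.
Cross-multiplying, 1*931 = 931 < 1470 = 3*490, so 1/490 is smaller: the convergent 69/10 is closer to x than 131/19.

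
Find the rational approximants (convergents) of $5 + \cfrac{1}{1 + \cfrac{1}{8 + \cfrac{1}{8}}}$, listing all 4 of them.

Using the convergent recurrence p_i = a_i*p_{i-1} + p_{i-2}, q_i = a_i*q_{i-1} + q_{i-2} with p_{-2}=0, p_{-1}=1, q_{-2}=1, q_{-1}=0:
  i=0: a_0=5, p_0 = 5*1 + 0 = 5, q_0 = 5*0 + 1 = 1.
  i=1: a_1=1, p_1 = 1*5 + 1 = 6, q_1 = 1*1 + 0 = 1.
  i=2: a_2=8, p_2 = 8*6 + 5 = 53, q_2 = 8*1 + 1 = 9.
  i=3: a_3=8, p_3 = 8*53 + 6 = 430, q_3 = 8*9 + 1 = 73.

5/1, 6/1, 53/9, 430/73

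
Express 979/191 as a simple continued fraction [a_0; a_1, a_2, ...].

Run the Euclidean algorithm on 979 and 191; the successive quotients are the partial quotients a_0, a_1, ... (each step inverts the fractional part left over by the previous one):
  979 = 5*191 + 24, so a_0 = 5.
  191 = 7*24 + 23, so a_1 = 7.
  24 = 1*23 + 1, so a_2 = 1.
  23 = 23*1 + 0, so a_3 = 23.
The remainder reaches 0 after 4 divisions, so the expansion has 4 partial quotients, read off in order.

[5; 7, 1, 23]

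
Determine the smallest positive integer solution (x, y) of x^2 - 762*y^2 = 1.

First expand sqrt(762) as a continued fraction. With x_i = (sqrt(762) + m_i)/d_i and (m_0, d_0) = (0, 1): a_0 = floor(sqrt(762)) = 27, since 27^2 = 729 <= 762 < 784 = 28^2.
Iterate m_{i+1} = d_i*a_i - m_i, d_{i+1} = (762 - m_{i+1}^2)/d_i, a_{i+1} = floor((a_0 + m_{i+1})/d_{i+1}):
  m_1 = 1*27 - 0 = 27, d_1 = (762 - 27^2)/1 = 33/1 = 33, a_1 = floor((27 + 27)/33) = 1.
  m_2 = 33*1 - 27 = 6, d_2 = (762 - 6^2)/33 = 726/33 = 22, a_2 = floor((27 + 6)/22) = 1.
  m_3 = 22*1 - 6 = 16, d_3 = (762 - 16^2)/22 = 506/22 = 23, a_3 = floor((27 + 16)/23) = 1.
  m_4 = 23*1 - 16 = 7, d_4 = (762 - 7^2)/23 = 713/23 = 31, a_4 = floor((27 + 7)/31) = 1.
  m_5 = 31*1 - 7 = 24, d_5 = (762 - 24^2)/31 = 186/31 = 6, a_5 = floor((27 + 24)/6) = 8.
  m_6 = 6*8 - 24 = 24, d_6 = (762 - 24^2)/6 = 186/6 = 31, a_6 = floor((27 + 24)/31) = 1.
  m_7 = 31*1 - 24 = 7, d_7 = (762 - 7^2)/31 = 713/31 = 23, a_7 = floor((27 + 7)/23) = 1.
  m_8 = 23*1 - 7 = 16, d_8 = (762 - 16^2)/23 = 506/23 = 22, a_8 = floor((27 + 16)/22) = 1.
  m_9 = 22*1 - 16 = 6, d_9 = (762 - 6^2)/22 = 726/22 = 33, a_9 = floor((27 + 6)/33) = 1.
  m_10 = 33*1 - 6 = 27, d_10 = (762 - 27^2)/33 = 33/33 = 1, a_10 = floor((27 + 27)/1) = 54.
  m_11 = 1*54 - 27 = 27, d_11 = (762 - 27^2)/1 = 33/1 = 33: (m_11, d_11) = (m_1, d_1) = (27, 33), so from here the quotients repeat a_1, ..., a_10; the period length is 10.
So sqrt(762) = [27; (1, 1, 1, 1, 8, 1, 1, 1, 1, 54)] with period length k = 10.
k is even, so the fundamental solution of x^2 - 762y^2 = 1 is (p_{k-1}, q_{k-1}) = (p_9, q_9); compute convergents through index 9.
Convergents (p_i = a_i*p_{i-1} + p_{i-2}, q_i = a_i*q_{i-1} + q_{i-2} with p_{-2}=0, p_{-1}=1, q_{-2}=1, q_{-1}=0):
  i=0: a_0=27, p_0 = 27*1 + 0 = 27, q_0 = 27*0 + 1 = 1.
  i=1: a_1=1, p_1 = 1*27 + 1 = 28, q_1 = 1*1 + 0 = 1.
  i=2: a_2=1, p_2 = 1*28 + 27 = 55, q_2 = 1*1 + 1 = 2.
  i=3: a_3=1, p_3 = 1*55 + 28 = 83, q_3 = 1*2 + 1 = 3.
  i=4: a_4=1, p_4 = 1*83 + 55 = 138, q_4 = 1*3 + 2 = 5.
  i=5: a_5=8, p_5 = 8*138 + 83 = 1187, q_5 = 8*5 + 3 = 43.
  i=6: a_6=1, p_6 = 1*1187 + 138 = 1325, q_6 = 1*43 + 5 = 48.
  i=7: a_7=1, p_7 = 1*1325 + 1187 = 2512, q_7 = 1*48 + 43 = 91.
  i=8: a_8=1, p_8 = 1*2512 + 1325 = 3837, q_8 = 1*91 + 48 = 139.
  i=9: a_9=1, p_9 = 1*3837 + 2512 = 6349, q_9 = 1*139 + 91 = 230.
Check: 6349^2 - 762*230^2 = 40309801 - 40309800 = 1, so (x, y) = (6349, 230) solves the equation, and by the theorem it is the least positive solution.

(x, y) = (6349, 230)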